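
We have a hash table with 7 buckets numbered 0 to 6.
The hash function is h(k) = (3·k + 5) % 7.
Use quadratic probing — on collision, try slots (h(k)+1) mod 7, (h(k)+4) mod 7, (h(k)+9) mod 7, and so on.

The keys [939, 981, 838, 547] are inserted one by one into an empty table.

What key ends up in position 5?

Insert 939: h=1, slot 1 empty => index 1.
Insert 981: h=1, slot 1 occupied => index 2.
Insert 838: h=6, slot 6 empty => index 6.
Insert 547: h=1, slots 1,2 occupied => index 5.
Table: [∅, 939, 981, ∅, ∅, 547, 838]

547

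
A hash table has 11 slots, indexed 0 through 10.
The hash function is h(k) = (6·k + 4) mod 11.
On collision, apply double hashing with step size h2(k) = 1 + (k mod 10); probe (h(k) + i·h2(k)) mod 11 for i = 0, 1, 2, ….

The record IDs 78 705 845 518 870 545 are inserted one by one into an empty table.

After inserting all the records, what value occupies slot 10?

78 hashes to 10; slot 10 is free => place at 10.
705 hashes to 10, h2=6; 10 taken => place at 5.
845 hashes to 3; slot 3 is free => place at 3.
518 hashes to 10, h2=9; 10 taken => place at 8.
870 hashes to 10, h2=1; 10 taken => place at 0.
545 hashes to 7; slot 7 is free => place at 7.
Table: [870, ., ., 845, ., 705, ., 545, 518, ., 78]

78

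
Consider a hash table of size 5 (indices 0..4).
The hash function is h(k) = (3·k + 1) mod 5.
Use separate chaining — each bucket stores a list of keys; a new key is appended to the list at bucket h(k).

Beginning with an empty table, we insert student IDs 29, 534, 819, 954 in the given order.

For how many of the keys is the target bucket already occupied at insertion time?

Insert 29: h=3, bucket 3 empty → new chain.
Insert 534: h=3, bucket 3 nonempty → append to chain.
Insert 819: h=3, bucket 3 nonempty → append to chain.
Insert 954: h=3, bucket 3 nonempty → append to chain.
Final buckets:
0: -
1: -
2: -
3: 29 -> 534 -> 819 -> 954
4: -

3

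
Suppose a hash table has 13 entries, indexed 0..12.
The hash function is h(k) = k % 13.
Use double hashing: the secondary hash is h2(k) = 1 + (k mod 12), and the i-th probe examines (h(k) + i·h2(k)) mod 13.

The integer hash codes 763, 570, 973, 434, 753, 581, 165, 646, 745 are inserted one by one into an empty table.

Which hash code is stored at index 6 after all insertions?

Insert 763: h=9, slot 9 empty -> index 9.
Insert 570: h=11, slot 11 empty -> index 11.
Insert 973: h=11, h2=2, slot 11 occupied -> index 0.
Insert 434: h=5, slot 5 empty -> index 5.
Insert 753: h=12, slot 12 empty -> index 12.
Insert 581: h=9, h2=6, slot 9 occupied -> index 2.
Insert 165: h=9, h2=10, slot 9 occupied -> index 6.
Insert 646: h=9, h2=11, slot 9 occupied -> index 7.
Insert 745: h=4, slot 4 empty -> index 4.
Table: [973, _, 581, _, 745, 434, 165, 646, _, 763, _, 570, 753]

165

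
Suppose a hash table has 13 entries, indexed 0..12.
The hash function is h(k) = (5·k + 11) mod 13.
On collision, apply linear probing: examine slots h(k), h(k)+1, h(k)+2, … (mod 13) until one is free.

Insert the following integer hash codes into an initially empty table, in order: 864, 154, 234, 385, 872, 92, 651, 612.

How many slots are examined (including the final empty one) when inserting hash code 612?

864 hashes to 2; slot 2 is free => place at 2.
154 hashes to 1; slot 1 is free => place at 1.
234 hashes to 11; slot 11 is free => place at 11.
385 hashes to 12; slot 12 is free => place at 12.
872 hashes to 3; slot 3 is free => place at 3.
92 hashes to 3; 3 taken => place at 4.
651 hashes to 3; 3,4 taken => place at 5.
612 hashes to 3; 3,4,5 taken => place at 6.
Table: [., 154, 864, 872, 92, 651, 612, ., ., ., ., 234, 385]

4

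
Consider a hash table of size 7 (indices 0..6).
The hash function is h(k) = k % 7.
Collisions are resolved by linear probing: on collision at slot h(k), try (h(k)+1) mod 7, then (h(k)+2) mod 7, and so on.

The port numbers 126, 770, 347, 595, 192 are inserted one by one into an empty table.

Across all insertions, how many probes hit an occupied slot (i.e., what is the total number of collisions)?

3

126 hashes to 0; slot 0 is free => place at 0.
770 hashes to 0; 0 taken => place at 1.
347 hashes to 4; slot 4 is free => place at 4.
595 hashes to 0; 0,1 taken => place at 2.
192 hashes to 3; slot 3 is free => place at 3.
Table: [126, 770, 595, 192, 347, ., .]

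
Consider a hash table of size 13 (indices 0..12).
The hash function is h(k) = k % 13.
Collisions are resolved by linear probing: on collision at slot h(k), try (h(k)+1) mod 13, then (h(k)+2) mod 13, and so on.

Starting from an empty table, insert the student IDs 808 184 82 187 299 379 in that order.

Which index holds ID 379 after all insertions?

6

Insert 808: h=2, slot 2 empty -> index 2.
Insert 184: h=2, slot 2 occupied -> index 3.
Insert 82: h=4, slot 4 empty -> index 4.
Insert 187: h=5, slot 5 empty -> index 5.
Insert 299: h=0, slot 0 empty -> index 0.
Insert 379: h=2, slots 2,3,4,5 occupied -> index 6.
Table: [299, ., 808, 184, 82, 187, 379, ., ., ., ., ., .]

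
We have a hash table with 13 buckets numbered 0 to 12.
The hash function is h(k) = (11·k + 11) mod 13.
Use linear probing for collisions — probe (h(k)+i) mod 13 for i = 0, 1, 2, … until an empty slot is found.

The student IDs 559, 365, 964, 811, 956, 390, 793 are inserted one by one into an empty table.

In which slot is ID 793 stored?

0

559: h=11 -> slot 11
365: h=9 -> slot 9
964: h=7 -> slot 7
811: h=1 -> slot 1
956: h=10 -> slot 10
390: h=11, probe 11,12 -> slot 12
793: h=11, probe 11,12,0 -> slot 0
Table: [793, 811, _, _, _, _, _, 964, _, 365, 956, 559, 390]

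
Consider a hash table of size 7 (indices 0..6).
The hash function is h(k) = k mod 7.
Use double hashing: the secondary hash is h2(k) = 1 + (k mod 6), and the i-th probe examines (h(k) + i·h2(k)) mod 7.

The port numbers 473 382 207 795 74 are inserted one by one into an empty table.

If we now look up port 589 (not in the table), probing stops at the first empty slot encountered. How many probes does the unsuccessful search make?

Insert 473: h=4, slot 4 empty -> index 4.
Insert 382: h=4, h2=5, slot 4 occupied -> index 2.
Insert 207: h=4, h2=4, slot 4 occupied -> index 1.
Insert 795: h=4, h2=4, slots 4,1 occupied -> index 5.
Insert 74: h=4, h2=3, slot 4 occupied -> index 0.
Table: [74, 207, 382, ∅, 473, 795, ∅]
Lookup 589: h=1, h2=2, probe 1,3 → slot 3 empty, not found.

2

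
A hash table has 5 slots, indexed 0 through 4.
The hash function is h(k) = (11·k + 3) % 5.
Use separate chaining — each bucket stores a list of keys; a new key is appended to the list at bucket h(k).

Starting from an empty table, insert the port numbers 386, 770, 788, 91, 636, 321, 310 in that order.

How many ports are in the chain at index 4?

4

386 -> bucket 4
770 -> bucket 3
788 -> bucket 1
91 -> bucket 4 (collision)
636 -> bucket 4 (collision)
321 -> bucket 4 (collision)
310 -> bucket 3 (collision)
Final buckets:
0: .
1: 788
2: .
3: 770 -> 310
4: 386 -> 91 -> 636 -> 321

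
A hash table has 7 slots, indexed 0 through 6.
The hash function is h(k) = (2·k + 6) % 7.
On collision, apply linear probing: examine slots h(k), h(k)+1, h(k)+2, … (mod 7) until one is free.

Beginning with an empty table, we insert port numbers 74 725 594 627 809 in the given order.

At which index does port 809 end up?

74 hashes to 0; slot 0 is free => place at 0.
725 hashes to 0; 0 taken => place at 1.
594 hashes to 4; slot 4 is free => place at 4.
627 hashes to 0; 0,1 taken => place at 2.
809 hashes to 0; 0,1,2 taken => place at 3.
Table: [74, 725, 627, 809, 594, ∅, ∅]

3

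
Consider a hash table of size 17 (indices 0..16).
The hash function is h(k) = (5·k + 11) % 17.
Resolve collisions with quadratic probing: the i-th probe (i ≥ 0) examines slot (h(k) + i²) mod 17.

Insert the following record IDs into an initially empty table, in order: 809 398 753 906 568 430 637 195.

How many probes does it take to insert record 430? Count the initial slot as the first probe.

3

Insert 809: h=10, slot 10 empty -> index 10.
Insert 398: h=12, slot 12 empty -> index 12.
Insert 753: h=2, slot 2 empty -> index 2.
Insert 906: h=2, slot 2 occupied -> index 3.
Insert 568: h=12, slot 12 occupied -> index 13.
Insert 430: h=2, slots 2,3 occupied -> index 6.
Insert 637: h=0, slot 0 empty -> index 0.
Insert 195: h=0, slot 0 occupied -> index 1.
Table: [637, 195, 753, 906, —, —, 430, —, —, —, 809, —, 398, 568, —, —, —]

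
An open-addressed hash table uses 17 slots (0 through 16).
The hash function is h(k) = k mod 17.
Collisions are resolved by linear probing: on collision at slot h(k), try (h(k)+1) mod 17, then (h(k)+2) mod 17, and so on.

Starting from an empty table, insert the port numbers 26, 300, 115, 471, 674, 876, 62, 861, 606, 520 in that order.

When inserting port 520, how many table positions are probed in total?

26: h=9 => slot 9
300: h=11 => slot 11
115: h=13 => slot 13
471: h=12 => slot 12
674: h=11, probe 11,12,13,14 => slot 14
876: h=9, probe 9,10 => slot 10
62: h=11, probe 11,12,13,14,15 => slot 15
861: h=11, probe 11,12,13,14,15,16 => slot 16
606: h=11, probe 11,12,13,14,15,16,0 => slot 0
520: h=10, probe 10,11,12,13,14,15,16,0,1 => slot 1
Table: [606, 520, ∅, ∅, ∅, ∅, ∅, ∅, ∅, 26, 876, 300, 471, 115, 674, 62, 861]

9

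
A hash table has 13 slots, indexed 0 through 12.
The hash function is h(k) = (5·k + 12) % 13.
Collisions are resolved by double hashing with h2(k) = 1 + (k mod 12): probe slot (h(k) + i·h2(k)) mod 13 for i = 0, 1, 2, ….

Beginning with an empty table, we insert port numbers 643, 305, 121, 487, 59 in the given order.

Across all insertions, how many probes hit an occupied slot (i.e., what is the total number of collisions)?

643 hashes to 3; slot 3 is free → place at 3.
305 hashes to 3, h2=6; 3 taken → place at 9.
121 hashes to 6; slot 6 is free → place at 6.
487 hashes to 3, h2=8; 3 taken → place at 11.
59 hashes to 8; slot 8 is free → place at 8.
Table: [∅, ∅, ∅, 643, ∅, ∅, 121, ∅, 59, 305, ∅, 487, ∅]

2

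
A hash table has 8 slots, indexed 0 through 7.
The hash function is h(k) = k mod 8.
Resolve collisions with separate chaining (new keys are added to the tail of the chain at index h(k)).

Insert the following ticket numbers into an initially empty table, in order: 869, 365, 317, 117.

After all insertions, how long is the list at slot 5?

4

Insert 869: h=5, bucket 5 empty -> new chain.
Insert 365: h=5, bucket 5 nonempty -> append to chain.
Insert 317: h=5, bucket 5 nonempty -> append to chain.
Insert 117: h=5, bucket 5 nonempty -> append to chain.
Final buckets:
0: —
1: —
2: —
3: —
4: —
5: 869 -> 365 -> 317 -> 117
6: —
7: —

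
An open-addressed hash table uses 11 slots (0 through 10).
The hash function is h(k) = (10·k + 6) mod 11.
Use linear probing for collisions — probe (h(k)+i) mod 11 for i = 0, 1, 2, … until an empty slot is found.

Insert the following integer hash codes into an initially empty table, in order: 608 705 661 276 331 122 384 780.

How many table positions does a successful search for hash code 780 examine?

5

608: h=3 => slot 3
705: h=5 => slot 5
661: h=5, probe 5,6 => slot 6
276: h=5, probe 5,6,7 => slot 7
331: h=5, probe 5,6,7,8 => slot 8
122: h=5, probe 5,6,7,8,9 => slot 9
384: h=7, probe 7,8,9,10 => slot 10
780: h=7, probe 7,8,9,10,0 => slot 0
Table: [780, ∅, ∅, 608, ∅, 705, 661, 276, 331, 122, 384]
Lookup 780: h=7, probe 7,8,9,10,0 → found at 0.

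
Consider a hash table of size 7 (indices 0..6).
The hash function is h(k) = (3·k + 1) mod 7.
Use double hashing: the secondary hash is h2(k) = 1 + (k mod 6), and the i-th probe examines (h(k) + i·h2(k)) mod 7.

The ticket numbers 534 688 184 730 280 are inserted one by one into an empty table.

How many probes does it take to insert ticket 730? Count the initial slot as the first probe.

4

534 hashes to 0; slot 0 is free → place at 0.
688 hashes to 0, h2=5; 0 taken → place at 5.
184 hashes to 0, h2=5; 0,5 taken → place at 3.
730 hashes to 0, h2=5; 0,5,3 taken → place at 1.
280 hashes to 1, h2=5; 1 taken → place at 6.
Table: [534, 730, _, 184, _, 688, 280]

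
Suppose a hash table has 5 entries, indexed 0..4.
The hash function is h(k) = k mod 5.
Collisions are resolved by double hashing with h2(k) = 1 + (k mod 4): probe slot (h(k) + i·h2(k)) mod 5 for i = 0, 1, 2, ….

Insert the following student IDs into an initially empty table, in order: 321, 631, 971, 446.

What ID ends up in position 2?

446

Insert 321: h=1, slot 1 empty -> index 1.
Insert 631: h=1, h2=4, slot 1 occupied -> index 0.
Insert 971: h=1, h2=4, slots 1,0 occupied -> index 4.
Insert 446: h=1, h2=3, slots 1,4 occupied -> index 2.
Table: [631, 321, 446, -, 971]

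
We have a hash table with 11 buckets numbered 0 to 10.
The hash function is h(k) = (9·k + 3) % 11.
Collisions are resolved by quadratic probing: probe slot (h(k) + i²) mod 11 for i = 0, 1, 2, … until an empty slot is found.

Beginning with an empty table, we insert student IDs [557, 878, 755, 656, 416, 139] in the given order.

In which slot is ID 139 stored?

9

Insert 557: h=0, slot 0 empty -> index 0.
Insert 878: h=7, slot 7 empty -> index 7.
Insert 755: h=0, slot 0 occupied -> index 1.
Insert 656: h=0, slots 0,1 occupied -> index 4.
Insert 416: h=7, slot 7 occupied -> index 8.
Insert 139: h=0, slots 0,1,4 occupied -> index 9.
Table: [557, 755, ., ., 656, ., ., 878, 416, 139, .]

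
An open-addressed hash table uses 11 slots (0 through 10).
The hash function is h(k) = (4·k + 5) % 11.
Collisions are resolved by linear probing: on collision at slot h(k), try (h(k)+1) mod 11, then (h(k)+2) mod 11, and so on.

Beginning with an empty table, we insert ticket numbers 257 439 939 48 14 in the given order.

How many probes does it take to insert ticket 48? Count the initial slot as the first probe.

257: h=10 → slot 10
439: h=1 → slot 1
939: h=10, probe 10,0 → slot 0
48: h=10, probe 10,0,1,2 → slot 2
14: h=6 → slot 6
Table: [939, 439, 48, ∅, ∅, ∅, 14, ∅, ∅, ∅, 257]

4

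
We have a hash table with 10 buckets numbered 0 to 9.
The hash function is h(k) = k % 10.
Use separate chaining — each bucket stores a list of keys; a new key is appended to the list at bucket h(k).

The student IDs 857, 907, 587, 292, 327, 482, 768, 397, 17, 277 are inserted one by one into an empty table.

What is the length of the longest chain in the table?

7

Insert 857: h=7, bucket 7 empty → new chain.
Insert 907: h=7, bucket 7 nonempty → append to chain.
Insert 587: h=7, bucket 7 nonempty → append to chain.
Insert 292: h=2, bucket 2 empty → new chain.
Insert 327: h=7, bucket 7 nonempty → append to chain.
Insert 482: h=2, bucket 2 nonempty → append to chain.
Insert 768: h=8, bucket 8 empty → new chain.
Insert 397: h=7, bucket 7 nonempty → append to chain.
Insert 17: h=7, bucket 7 nonempty → append to chain.
Insert 277: h=7, bucket 7 nonempty → append to chain.
Final buckets:
0: .
1: .
2: 292 -> 482
3: .
4: .
5: .
6: .
7: 857 -> 907 -> 587 -> 327 -> 397 -> 17 -> 277
8: 768
9: .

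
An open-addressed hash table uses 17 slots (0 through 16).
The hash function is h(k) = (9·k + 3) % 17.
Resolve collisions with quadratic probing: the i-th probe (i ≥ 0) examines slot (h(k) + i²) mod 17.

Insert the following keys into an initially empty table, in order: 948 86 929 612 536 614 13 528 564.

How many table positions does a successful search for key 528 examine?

2

Insert 948: h=1, slot 1 empty => index 1.
Insert 86: h=12, slot 12 empty => index 12.
Insert 929: h=0, slot 0 empty => index 0.
Insert 612: h=3, slot 3 empty => index 3.
Insert 536: h=16, slot 16 empty => index 16.
Insert 614: h=4, slot 4 empty => index 4.
Insert 13: h=1, slot 1 occupied => index 2.
Insert 528: h=12, slot 12 occupied => index 13.
Insert 564: h=13, slot 13 occupied => index 14.
Table: [929, 948, 13, 612, 614, -, -, -, -, -, -, -, 86, 528, 564, -, 536]
Lookup 528: h=12, probe 12,13 → found at 13.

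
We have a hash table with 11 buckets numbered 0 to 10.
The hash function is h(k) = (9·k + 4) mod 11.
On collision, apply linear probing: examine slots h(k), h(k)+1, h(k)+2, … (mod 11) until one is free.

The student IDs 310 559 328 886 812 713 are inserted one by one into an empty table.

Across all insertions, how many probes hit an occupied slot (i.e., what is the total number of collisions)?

310: h=0 -> slot 0
559: h=8 -> slot 8
328: h=8, probe 8,9 -> slot 9
886: h=3 -> slot 3
812: h=8, probe 8,9,10 -> slot 10
713: h=8, probe 8,9,10,0,1 -> slot 1
Table: [310, 713, ., 886, ., ., ., ., 559, 328, 812]

7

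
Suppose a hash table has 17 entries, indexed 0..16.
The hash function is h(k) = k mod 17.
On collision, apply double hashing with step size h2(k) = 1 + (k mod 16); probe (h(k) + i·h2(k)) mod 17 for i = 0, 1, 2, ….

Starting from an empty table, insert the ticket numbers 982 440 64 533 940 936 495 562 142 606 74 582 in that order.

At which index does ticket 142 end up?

982: h=13 → slot 13
440: h=15 → slot 15
64: h=13, h2=1, probe 13,14 → slot 14
533: h=6 → slot 6
940: h=5 → slot 5
936: h=1 → slot 1
495: h=2 → slot 2
562: h=1, h2=3, probe 1,4 → slot 4
142: h=6, h2=15, probe 6,4,2,0 → slot 0
606: h=11 → slot 11
74: h=6, h2=11, probe 6,0,11,5,16 → slot 16
582: h=4, h2=7, probe 4,11,1,8 → slot 8
Table: [142, 936, 495, _, 562, 940, 533, _, 582, _, _, 606, _, 982, 64, 440, 74]

0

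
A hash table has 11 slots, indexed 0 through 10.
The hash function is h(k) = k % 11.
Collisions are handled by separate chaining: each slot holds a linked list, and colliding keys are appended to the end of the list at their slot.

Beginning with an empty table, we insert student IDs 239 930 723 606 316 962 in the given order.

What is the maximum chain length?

3

Insert 239: h=8, bucket 8 empty → new chain.
Insert 930: h=6, bucket 6 empty → new chain.
Insert 723: h=8, bucket 8 nonempty → append to chain.
Insert 606: h=1, bucket 1 empty → new chain.
Insert 316: h=8, bucket 8 nonempty → append to chain.
Insert 962: h=5, bucket 5 empty → new chain.
Final buckets:
0: —
1: 606
2: —
3: —
4: —
5: 962
6: 930
7: —
8: 239 -> 723 -> 316
9: —
10: —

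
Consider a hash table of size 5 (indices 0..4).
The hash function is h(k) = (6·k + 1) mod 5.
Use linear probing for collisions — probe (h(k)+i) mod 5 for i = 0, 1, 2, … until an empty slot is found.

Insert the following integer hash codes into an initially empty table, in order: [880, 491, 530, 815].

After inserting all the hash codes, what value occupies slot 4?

880 hashes to 1; slot 1 is free → place at 1.
491 hashes to 2; slot 2 is free → place at 2.
530 hashes to 1; 1,2 taken → place at 3.
815 hashes to 1; 1,2,3 taken → place at 4.
Table: [∅, 880, 491, 530, 815]

815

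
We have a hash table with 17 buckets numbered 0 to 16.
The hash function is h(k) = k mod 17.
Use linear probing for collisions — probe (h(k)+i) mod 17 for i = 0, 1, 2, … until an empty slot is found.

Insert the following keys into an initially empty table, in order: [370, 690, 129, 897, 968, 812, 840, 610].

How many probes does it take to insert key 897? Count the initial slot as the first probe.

2

Insert 370: h=13, slot 13 empty → index 13.
Insert 690: h=10, slot 10 empty → index 10.
Insert 129: h=10, slot 10 occupied → index 11.
Insert 897: h=13, slot 13 occupied → index 14.
Insert 968: h=16, slot 16 empty → index 16.
Insert 812: h=13, slots 13,14 occupied → index 15.
Insert 840: h=7, slot 7 empty → index 7.
Insert 610: h=15, slots 15,16 occupied → index 0.
Table: [610, _, _, _, _, _, _, 840, _, _, 690, 129, _, 370, 897, 812, 968]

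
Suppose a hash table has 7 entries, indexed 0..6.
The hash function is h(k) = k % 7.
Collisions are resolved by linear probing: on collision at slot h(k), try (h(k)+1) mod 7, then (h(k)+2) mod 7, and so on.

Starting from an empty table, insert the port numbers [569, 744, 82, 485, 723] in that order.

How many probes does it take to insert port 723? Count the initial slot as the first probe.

5

569 hashes to 2; slot 2 is free -> place at 2.
744 hashes to 2; 2 taken -> place at 3.
82 hashes to 5; slot 5 is free -> place at 5.
485 hashes to 2; 2,3 taken -> place at 4.
723 hashes to 2; 2,3,4,5 taken -> place at 6.
Table: [-, -, 569, 744, 485, 82, 723]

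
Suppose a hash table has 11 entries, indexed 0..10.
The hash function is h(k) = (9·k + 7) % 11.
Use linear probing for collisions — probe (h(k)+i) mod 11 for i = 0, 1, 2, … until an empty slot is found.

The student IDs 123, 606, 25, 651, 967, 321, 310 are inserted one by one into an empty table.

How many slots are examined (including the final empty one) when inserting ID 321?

4

Insert 123: h=3, slot 3 empty → index 3.
Insert 606: h=5, slot 5 empty → index 5.
Insert 25: h=1, slot 1 empty → index 1.
Insert 651: h=3, slot 3 occupied → index 4.
Insert 967: h=9, slot 9 empty → index 9.
Insert 321: h=3, slots 3,4,5 occupied → index 6.
Insert 310: h=3, slots 3,4,5,6 occupied → index 7.
Table: [—, 25, —, 123, 651, 606, 321, 310, —, 967, —]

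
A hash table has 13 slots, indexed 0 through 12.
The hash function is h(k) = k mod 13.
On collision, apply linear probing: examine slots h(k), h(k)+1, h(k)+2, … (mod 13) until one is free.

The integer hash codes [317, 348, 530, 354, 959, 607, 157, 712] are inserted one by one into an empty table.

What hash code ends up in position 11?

317: h=5 => slot 5
348: h=10 => slot 10
530: h=10, probe 10,11 => slot 11
354: h=3 => slot 3
959: h=10, probe 10,11,12 => slot 12
607: h=9 => slot 9
157: h=1 => slot 1
712: h=10, probe 10,11,12,0 => slot 0
Table: [712, 157, -, 354, -, 317, -, -, -, 607, 348, 530, 959]

530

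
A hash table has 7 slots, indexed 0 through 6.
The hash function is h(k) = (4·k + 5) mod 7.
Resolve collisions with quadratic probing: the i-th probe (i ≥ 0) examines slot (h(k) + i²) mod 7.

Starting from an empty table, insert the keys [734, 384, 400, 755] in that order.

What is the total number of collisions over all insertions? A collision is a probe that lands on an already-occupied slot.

734 hashes to 1; slot 1 is free -> place at 1.
384 hashes to 1; 1 taken -> place at 2.
400 hashes to 2; 2 taken -> place at 3.
755 hashes to 1; 1,2 taken -> place at 5.
Table: [-, 734, 384, 400, -, 755, -]

4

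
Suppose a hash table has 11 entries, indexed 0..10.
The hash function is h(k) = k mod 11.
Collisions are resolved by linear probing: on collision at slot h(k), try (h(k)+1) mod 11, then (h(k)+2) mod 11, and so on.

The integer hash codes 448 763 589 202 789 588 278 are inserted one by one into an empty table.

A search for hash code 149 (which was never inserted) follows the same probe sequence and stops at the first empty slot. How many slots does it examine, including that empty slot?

5

448: h=8 → slot 8
763: h=4 → slot 4
589: h=6 → slot 6
202: h=4, probe 4,5 → slot 5
789: h=8, probe 8,9 → slot 9
588: h=5, probe 5,6,7 → slot 7
278: h=3 → slot 3
Table: [., ., ., 278, 763, 202, 589, 588, 448, 789, .]
Lookup 149: h=6, probe 6,7,8,9,10 → slot 10 empty, not found.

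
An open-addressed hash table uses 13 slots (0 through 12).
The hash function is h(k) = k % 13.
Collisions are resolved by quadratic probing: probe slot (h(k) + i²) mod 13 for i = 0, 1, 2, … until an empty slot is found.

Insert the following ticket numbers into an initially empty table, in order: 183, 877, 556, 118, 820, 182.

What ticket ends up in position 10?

183 hashes to 1; slot 1 is free → place at 1.
877 hashes to 6; slot 6 is free → place at 6.
556 hashes to 10; slot 10 is free → place at 10.
118 hashes to 1; 1 taken → place at 2.
820 hashes to 1; 1,2 taken → place at 5.
182 hashes to 0; slot 0 is free → place at 0.
Table: [182, 183, 118, _, _, 820, 877, _, _, _, 556, _, _]

556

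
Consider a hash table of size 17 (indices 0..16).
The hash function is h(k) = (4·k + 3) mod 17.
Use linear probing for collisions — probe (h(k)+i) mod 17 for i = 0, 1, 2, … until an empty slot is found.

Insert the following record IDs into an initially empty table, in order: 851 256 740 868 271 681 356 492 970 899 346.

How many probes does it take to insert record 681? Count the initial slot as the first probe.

Insert 851: h=7, slot 7 empty -> index 7.
Insert 256: h=7, slot 7 occupied -> index 8.
Insert 740: h=5, slot 5 empty -> index 5.
Insert 868: h=7, slots 7,8 occupied -> index 9.
Insert 271: h=16, slot 16 empty -> index 16.
Insert 681: h=7, slots 7,8,9 occupied -> index 10.
Insert 356: h=16, slot 16 occupied -> index 0.
Insert 492: h=16, slots 16,0 occupied -> index 1.
Insert 970: h=7, slots 7,8,9,10 occupied -> index 11.
Insert 899: h=12, slot 12 empty -> index 12.
Insert 346: h=10, slots 10,11,12 occupied -> index 13.
Table: [356, 492, ∅, ∅, ∅, 740, ∅, 851, 256, 868, 681, 970, 899, 346, ∅, ∅, 271]

4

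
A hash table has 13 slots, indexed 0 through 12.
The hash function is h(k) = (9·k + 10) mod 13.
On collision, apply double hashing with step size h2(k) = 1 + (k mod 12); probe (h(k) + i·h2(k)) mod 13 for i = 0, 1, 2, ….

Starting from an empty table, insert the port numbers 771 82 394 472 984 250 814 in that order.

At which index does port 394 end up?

771 hashes to 7; slot 7 is free => place at 7.
82 hashes to 7, h2=11; 7 taken => place at 5.
394 hashes to 7, h2=11; 7,5 taken => place at 3.
472 hashes to 7, h2=5; 7 taken => place at 12.
984 hashes to 0; slot 0 is free => place at 0.
250 hashes to 11; slot 11 is free => place at 11.
814 hashes to 4; slot 4 is free => place at 4.
Table: [984, ∅, ∅, 394, 814, 82, ∅, 771, ∅, ∅, ∅, 250, 472]

3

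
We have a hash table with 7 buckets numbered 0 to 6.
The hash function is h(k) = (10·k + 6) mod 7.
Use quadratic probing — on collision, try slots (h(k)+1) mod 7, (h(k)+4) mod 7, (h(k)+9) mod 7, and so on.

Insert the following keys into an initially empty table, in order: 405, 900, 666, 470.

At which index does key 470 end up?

6

405 hashes to 3; slot 3 is free => place at 3.
900 hashes to 4; slot 4 is free => place at 4.
666 hashes to 2; slot 2 is free => place at 2.
470 hashes to 2; 2,3 taken => place at 6.
Table: [_, _, 666, 405, 900, _, 470]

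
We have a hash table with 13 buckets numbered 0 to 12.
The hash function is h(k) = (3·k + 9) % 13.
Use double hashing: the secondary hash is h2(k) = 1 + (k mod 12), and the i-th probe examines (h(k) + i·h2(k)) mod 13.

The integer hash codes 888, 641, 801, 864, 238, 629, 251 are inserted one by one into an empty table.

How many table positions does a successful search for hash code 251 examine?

4

Insert 888: h=8, slot 8 empty → index 8.
Insert 641: h=8, h2=6, slot 8 occupied → index 1.
Insert 801: h=7, slot 7 empty → index 7.
Insert 864: h=1, h2=1, slot 1 occupied → index 2.
Insert 238: h=8, h2=11, slot 8 occupied → index 6.
Insert 629: h=11, slot 11 empty → index 11.
Insert 251: h=8, h2=12, slots 8,7,6 occupied → index 5.
Table: [—, 641, 864, —, —, 251, 238, 801, 888, —, —, 629, —]
Lookup 251: h=8, h2=12, probe 8,7,6,5 → found at 5.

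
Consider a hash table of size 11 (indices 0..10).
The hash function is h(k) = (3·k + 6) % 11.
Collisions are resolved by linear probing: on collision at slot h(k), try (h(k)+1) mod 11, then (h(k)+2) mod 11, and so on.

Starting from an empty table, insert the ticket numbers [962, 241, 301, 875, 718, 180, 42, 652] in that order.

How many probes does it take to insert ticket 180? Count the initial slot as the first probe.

962: h=10 -> slot 10
241: h=3 -> slot 3
301: h=7 -> slot 7
875: h=2 -> slot 2
718: h=4 -> slot 4
180: h=7, probe 7,8 -> slot 8
42: h=0 -> slot 0
652: h=4, probe 4,5 -> slot 5
Table: [42, ., 875, 241, 718, 652, ., 301, 180, ., 962]

2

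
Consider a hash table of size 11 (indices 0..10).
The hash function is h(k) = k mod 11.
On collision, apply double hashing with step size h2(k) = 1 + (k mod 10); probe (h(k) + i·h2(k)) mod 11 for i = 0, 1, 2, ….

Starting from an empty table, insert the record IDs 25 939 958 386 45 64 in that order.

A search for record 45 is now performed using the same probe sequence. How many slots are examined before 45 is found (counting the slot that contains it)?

25: h=3 → slot 3
939: h=4 → slot 4
958: h=1 → slot 1
386: h=1, h2=7, probe 1,8 → slot 8
45: h=1, h2=6, probe 1,7 → slot 7
64: h=9 → slot 9
Table: [-, 958, -, 25, 939, -, -, 45, 386, 64, -]
Lookup 45: h=1, h2=6, probe 1,7 → found at 7.

2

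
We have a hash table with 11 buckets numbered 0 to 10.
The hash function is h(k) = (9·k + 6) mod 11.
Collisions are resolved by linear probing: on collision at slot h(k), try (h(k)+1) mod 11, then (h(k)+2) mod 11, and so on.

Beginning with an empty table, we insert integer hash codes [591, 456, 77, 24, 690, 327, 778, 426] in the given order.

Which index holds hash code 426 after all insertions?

591 hashes to 1; slot 1 is free => place at 1.
456 hashes to 7; slot 7 is free => place at 7.
77 hashes to 6; slot 6 is free => place at 6.
24 hashes to 2; slot 2 is free => place at 2.
690 hashes to 1; 1,2 taken => place at 3.
327 hashes to 1; 1,2,3 taken => place at 4.
778 hashes to 1; 1,2,3,4 taken => place at 5.
426 hashes to 1; 1,2,3,4,5,6,7 taken => place at 8.
Table: [-, 591, 24, 690, 327, 778, 77, 456, 426, -, -]

8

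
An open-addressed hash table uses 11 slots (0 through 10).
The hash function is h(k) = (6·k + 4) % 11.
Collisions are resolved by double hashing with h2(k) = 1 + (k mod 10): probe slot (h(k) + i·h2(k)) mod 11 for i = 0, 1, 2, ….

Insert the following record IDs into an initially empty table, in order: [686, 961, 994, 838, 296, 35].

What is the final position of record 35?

1

686 hashes to 6; slot 6 is free => place at 6.
961 hashes to 6, h2=2; 6 taken => place at 8.
994 hashes to 6, h2=5; 6 taken => place at 0.
838 hashes to 5; slot 5 is free => place at 5.
296 hashes to 9; slot 9 is free => place at 9.
35 hashes to 5, h2=6; 5,0,6 taken => place at 1.
Table: [994, 35, —, —, —, 838, 686, —, 961, 296, —]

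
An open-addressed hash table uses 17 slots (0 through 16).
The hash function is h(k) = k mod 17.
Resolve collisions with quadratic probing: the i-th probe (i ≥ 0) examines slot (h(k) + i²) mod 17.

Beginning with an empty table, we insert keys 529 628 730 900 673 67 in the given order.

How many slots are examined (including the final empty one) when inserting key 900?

3

529 hashes to 2; slot 2 is free → place at 2.
628 hashes to 16; slot 16 is free → place at 16.
730 hashes to 16; 16 taken → place at 0.
900 hashes to 16; 16,0 taken → place at 3.
673 hashes to 10; slot 10 is free → place at 10.
67 hashes to 16; 16,0,3 taken → place at 8.
Table: [730, -, 529, 900, -, -, -, -, 67, -, 673, -, -, -, -, -, 628]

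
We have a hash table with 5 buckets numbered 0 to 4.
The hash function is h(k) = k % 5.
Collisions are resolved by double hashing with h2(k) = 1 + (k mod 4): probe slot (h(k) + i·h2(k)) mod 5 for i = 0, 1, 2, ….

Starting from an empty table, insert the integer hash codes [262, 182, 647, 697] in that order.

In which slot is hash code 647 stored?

262 hashes to 2; slot 2 is free -> place at 2.
182 hashes to 2, h2=3; 2 taken -> place at 0.
647 hashes to 2, h2=4; 2 taken -> place at 1.
697 hashes to 2, h2=2; 2 taken -> place at 4.
Table: [182, 647, 262, -, 697]

1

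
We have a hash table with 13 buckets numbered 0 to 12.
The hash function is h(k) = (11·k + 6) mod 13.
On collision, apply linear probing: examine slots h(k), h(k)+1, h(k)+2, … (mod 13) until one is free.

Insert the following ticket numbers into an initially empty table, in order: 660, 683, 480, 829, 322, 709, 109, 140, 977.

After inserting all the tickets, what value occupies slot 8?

480

660: h=12 => slot 12
683: h=5 => slot 5
480: h=8 => slot 8
829: h=12, probe 12,0 => slot 0
322: h=12, probe 12,0,1 => slot 1
709: h=5, probe 5,6 => slot 6
109: h=9 => slot 9
140: h=12, probe 12,0,1,2 => slot 2
977: h=2, probe 2,3 => slot 3
Table: [829, 322, 140, 977, -, 683, 709, -, 480, 109, -, -, 660]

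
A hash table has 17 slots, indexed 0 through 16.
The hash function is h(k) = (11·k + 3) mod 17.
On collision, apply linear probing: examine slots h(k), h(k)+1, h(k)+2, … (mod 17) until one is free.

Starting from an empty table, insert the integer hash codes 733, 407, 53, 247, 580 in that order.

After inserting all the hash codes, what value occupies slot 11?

580

733: h=8 -> slot 8
407: h=9 -> slot 9
53: h=8, probe 8,9,10 -> slot 10
247: h=0 -> slot 0
580: h=8, probe 8,9,10,11 -> slot 11
Table: [247, —, —, —, —, —, —, —, 733, 407, 53, 580, —, —, —, —, —]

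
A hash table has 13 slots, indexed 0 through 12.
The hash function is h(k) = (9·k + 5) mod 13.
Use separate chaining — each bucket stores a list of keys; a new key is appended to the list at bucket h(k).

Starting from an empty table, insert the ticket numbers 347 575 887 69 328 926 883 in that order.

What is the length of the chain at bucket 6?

4

Insert 347: h=8, bucket 8 empty → new chain.
Insert 575: h=6, bucket 6 empty → new chain.
Insert 887: h=6, bucket 6 nonempty → append to chain.
Insert 69: h=2, bucket 2 empty → new chain.
Insert 328: h=6, bucket 6 nonempty → append to chain.
Insert 926: h=6, bucket 6 nonempty → append to chain.
Insert 883: h=9, bucket 9 empty → new chain.
Final buckets:
0: _
1: _
2: 69
3: _
4: _
5: _
6: 575 -> 887 -> 328 -> 926
7: _
8: 347
9: 883
10: _
11: _
12: _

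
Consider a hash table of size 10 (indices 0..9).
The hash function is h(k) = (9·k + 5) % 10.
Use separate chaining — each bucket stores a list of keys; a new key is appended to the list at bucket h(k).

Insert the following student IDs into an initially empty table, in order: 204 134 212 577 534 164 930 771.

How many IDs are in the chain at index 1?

Insert 204: h=1, bucket 1 empty -> new chain.
Insert 134: h=1, bucket 1 nonempty -> append to chain.
Insert 212: h=3, bucket 3 empty -> new chain.
Insert 577: h=8, bucket 8 empty -> new chain.
Insert 534: h=1, bucket 1 nonempty -> append to chain.
Insert 164: h=1, bucket 1 nonempty -> append to chain.
Insert 930: h=5, bucket 5 empty -> new chain.
Insert 771: h=4, bucket 4 empty -> new chain.
Final buckets:
0: -
1: 204 -> 134 -> 534 -> 164
2: -
3: 212
4: 771
5: 930
6: -
7: -
8: 577
9: -

4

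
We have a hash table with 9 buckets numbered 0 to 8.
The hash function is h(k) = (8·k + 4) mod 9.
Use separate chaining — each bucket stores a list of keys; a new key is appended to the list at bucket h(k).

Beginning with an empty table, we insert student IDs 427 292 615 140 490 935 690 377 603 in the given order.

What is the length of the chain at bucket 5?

Insert 427: h=0, bucket 0 empty -> new chain.
Insert 292: h=0, bucket 0 nonempty -> append to chain.
Insert 615: h=1, bucket 1 empty -> new chain.
Insert 140: h=8, bucket 8 empty -> new chain.
Insert 490: h=0, bucket 0 nonempty -> append to chain.
Insert 935: h=5, bucket 5 empty -> new chain.
Insert 690: h=7, bucket 7 empty -> new chain.
Insert 377: h=5, bucket 5 nonempty -> append to chain.
Insert 603: h=4, bucket 4 empty -> new chain.
Final buckets:
0: 427 -> 292 -> 490
1: 615
2: -
3: -
4: 603
5: 935 -> 377
6: -
7: 690
8: 140

2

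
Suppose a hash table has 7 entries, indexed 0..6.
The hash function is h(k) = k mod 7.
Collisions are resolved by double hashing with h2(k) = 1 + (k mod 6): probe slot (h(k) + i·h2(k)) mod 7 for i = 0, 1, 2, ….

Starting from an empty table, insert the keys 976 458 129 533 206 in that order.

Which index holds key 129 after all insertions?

0

Insert 976: h=3, slot 3 empty -> index 3.
Insert 458: h=3, h2=3, slot 3 occupied -> index 6.
Insert 129: h=3, h2=4, slot 3 occupied -> index 0.
Insert 533: h=1, slot 1 empty -> index 1.
Insert 206: h=3, h2=3, slots 3,6 occupied -> index 2.
Table: [129, 533, 206, 976, _, _, 458]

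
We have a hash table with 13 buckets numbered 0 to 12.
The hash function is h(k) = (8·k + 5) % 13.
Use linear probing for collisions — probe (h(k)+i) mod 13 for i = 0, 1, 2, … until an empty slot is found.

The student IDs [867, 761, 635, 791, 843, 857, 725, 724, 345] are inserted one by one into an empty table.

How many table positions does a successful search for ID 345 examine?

3

Insert 867: h=12, slot 12 empty => index 12.
Insert 761: h=9, slot 9 empty => index 9.
Insert 635: h=2, slot 2 empty => index 2.
Insert 791: h=2, slot 2 occupied => index 3.
Insert 843: h=2, slots 2,3 occupied => index 4.
Insert 857: h=10, slot 10 empty => index 10.
Insert 725: h=7, slot 7 empty => index 7.
Insert 724: h=12, slot 12 occupied => index 0.
Insert 345: h=9, slots 9,10 occupied => index 11.
Table: [724, _, 635, 791, 843, _, _, 725, _, 761, 857, 345, 867]
Lookup 345: h=9, probe 9,10,11 → found at 11.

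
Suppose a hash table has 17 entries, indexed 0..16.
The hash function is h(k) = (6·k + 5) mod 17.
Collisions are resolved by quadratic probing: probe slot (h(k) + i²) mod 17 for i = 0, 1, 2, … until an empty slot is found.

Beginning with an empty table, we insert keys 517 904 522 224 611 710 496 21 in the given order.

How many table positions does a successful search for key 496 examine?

517: h=13 -> slot 13
904: h=6 -> slot 6
522: h=9 -> slot 9
224: h=6, probe 6,7 -> slot 7
611: h=16 -> slot 16
710: h=15 -> slot 15
496: h=6, probe 6,7,10 -> slot 10
21: h=12 -> slot 12
Table: [—, —, —, —, —, —, 904, 224, —, 522, 496, —, 21, 517, —, 710, 611]
Lookup 496: h=6, probe 6,7,10 → found at 10.

3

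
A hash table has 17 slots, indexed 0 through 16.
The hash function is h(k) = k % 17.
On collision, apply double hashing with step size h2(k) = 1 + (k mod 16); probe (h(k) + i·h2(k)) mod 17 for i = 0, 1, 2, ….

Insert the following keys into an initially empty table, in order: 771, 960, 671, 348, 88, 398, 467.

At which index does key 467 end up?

12

Insert 771: h=6, slot 6 empty -> index 6.
Insert 960: h=8, slot 8 empty -> index 8.
Insert 671: h=8, h2=16, slot 8 occupied -> index 7.
Insert 348: h=8, h2=13, slot 8 occupied -> index 4.
Insert 88: h=3, slot 3 empty -> index 3.
Insert 398: h=7, h2=15, slot 7 occupied -> index 5.
Insert 467: h=8, h2=4, slot 8 occupied -> index 12.
Table: [-, -, -, 88, 348, 398, 771, 671, 960, -, -, -, 467, -, -, -, -]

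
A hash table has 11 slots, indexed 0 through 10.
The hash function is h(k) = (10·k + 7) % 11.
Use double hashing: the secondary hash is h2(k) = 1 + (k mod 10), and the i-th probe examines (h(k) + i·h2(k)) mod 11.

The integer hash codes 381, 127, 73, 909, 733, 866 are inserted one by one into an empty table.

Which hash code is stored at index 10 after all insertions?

Insert 381: h=0, slot 0 empty => index 0.
Insert 127: h=1, slot 1 empty => index 1.
Insert 73: h=0, h2=4, slot 0 occupied => index 4.
Insert 909: h=0, h2=10, slot 0 occupied => index 10.
Insert 733: h=0, h2=4, slots 0,4 occupied => index 8.
Insert 866: h=10, h2=7, slot 10 occupied => index 6.
Table: [381, 127, _, _, 73, _, 866, _, 733, _, 909]

909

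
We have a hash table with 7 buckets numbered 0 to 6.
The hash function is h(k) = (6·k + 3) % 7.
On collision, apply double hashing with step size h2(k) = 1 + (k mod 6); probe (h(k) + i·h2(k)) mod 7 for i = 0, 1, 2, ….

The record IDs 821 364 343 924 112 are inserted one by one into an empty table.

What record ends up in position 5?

343

821 hashes to 1; slot 1 is free => place at 1.
364 hashes to 3; slot 3 is free => place at 3.
343 hashes to 3, h2=2; 3 taken => place at 5.
924 hashes to 3, h2=1; 3 taken => place at 4.
112 hashes to 3, h2=5; 3,1 taken => place at 6.
Table: [-, 821, -, 364, 924, 343, 112]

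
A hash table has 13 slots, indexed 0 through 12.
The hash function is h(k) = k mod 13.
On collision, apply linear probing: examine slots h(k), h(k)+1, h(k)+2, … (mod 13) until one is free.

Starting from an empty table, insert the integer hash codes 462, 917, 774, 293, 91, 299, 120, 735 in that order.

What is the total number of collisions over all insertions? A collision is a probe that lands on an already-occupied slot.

462 hashes to 7; slot 7 is free => place at 7.
917 hashes to 7; 7 taken => place at 8.
774 hashes to 7; 7,8 taken => place at 9.
293 hashes to 7; 7,8,9 taken => place at 10.
91 hashes to 0; slot 0 is free => place at 0.
299 hashes to 0; 0 taken => place at 1.
120 hashes to 3; slot 3 is free => place at 3.
735 hashes to 7; 7,8,9,10 taken => place at 11.
Table: [91, 299, ∅, 120, ∅, ∅, ∅, 462, 917, 774, 293, 735, ∅]

11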